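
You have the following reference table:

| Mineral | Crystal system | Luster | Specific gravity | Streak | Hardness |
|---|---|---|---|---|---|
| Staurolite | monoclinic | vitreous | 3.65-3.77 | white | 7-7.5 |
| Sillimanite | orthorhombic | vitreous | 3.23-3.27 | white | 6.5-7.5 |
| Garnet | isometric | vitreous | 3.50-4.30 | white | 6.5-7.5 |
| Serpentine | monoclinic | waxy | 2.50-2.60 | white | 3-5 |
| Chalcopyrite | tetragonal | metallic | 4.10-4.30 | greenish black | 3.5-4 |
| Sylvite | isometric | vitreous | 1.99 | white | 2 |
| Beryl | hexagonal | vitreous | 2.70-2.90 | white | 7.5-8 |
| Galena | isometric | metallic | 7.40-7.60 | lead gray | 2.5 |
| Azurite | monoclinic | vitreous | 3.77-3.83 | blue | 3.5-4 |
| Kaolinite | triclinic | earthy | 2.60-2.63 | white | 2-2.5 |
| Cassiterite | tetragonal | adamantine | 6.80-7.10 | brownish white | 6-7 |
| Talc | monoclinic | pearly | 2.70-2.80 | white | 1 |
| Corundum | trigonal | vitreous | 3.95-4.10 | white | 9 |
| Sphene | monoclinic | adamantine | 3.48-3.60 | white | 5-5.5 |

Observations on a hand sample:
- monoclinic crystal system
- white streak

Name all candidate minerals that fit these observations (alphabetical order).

Monoclinic crystal system — Staurolite, Serpentine, Azurite, Talc, Sphene remain.
White streak eliminates Azurite.
Consistent with every observation: Serpentine, Sphene, Staurolite, Talc.

Serpentine, Sphene, Staurolite, Talc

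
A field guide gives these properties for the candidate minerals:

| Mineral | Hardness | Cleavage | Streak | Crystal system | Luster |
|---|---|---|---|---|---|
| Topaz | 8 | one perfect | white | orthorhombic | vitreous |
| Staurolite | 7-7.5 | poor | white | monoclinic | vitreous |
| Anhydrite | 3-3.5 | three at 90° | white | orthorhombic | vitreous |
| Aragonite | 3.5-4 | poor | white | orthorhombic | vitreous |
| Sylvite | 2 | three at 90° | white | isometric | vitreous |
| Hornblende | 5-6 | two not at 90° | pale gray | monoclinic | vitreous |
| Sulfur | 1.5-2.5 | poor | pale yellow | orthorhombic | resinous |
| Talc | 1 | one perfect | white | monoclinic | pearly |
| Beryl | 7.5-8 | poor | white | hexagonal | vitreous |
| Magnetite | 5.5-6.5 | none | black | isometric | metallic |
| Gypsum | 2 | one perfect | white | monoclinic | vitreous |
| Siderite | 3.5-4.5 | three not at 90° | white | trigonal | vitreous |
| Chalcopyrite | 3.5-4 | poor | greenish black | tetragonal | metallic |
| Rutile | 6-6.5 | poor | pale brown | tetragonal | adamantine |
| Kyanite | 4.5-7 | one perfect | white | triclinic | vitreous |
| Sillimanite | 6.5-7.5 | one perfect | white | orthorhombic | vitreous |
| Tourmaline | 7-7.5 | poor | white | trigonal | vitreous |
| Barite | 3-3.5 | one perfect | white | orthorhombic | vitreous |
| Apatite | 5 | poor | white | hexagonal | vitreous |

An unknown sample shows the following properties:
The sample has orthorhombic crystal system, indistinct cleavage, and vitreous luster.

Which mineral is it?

Aragonite

Orthorhombic crystal system — leaves Topaz, Anhydrite, Aragonite, Sulfur, Sillimanite, Barite.
Indistinct cleavage — narrows the field to Aragonite, Sulfur.
Vitreous luster rules out Sulfur.
Only Aragonite satisfies all observations.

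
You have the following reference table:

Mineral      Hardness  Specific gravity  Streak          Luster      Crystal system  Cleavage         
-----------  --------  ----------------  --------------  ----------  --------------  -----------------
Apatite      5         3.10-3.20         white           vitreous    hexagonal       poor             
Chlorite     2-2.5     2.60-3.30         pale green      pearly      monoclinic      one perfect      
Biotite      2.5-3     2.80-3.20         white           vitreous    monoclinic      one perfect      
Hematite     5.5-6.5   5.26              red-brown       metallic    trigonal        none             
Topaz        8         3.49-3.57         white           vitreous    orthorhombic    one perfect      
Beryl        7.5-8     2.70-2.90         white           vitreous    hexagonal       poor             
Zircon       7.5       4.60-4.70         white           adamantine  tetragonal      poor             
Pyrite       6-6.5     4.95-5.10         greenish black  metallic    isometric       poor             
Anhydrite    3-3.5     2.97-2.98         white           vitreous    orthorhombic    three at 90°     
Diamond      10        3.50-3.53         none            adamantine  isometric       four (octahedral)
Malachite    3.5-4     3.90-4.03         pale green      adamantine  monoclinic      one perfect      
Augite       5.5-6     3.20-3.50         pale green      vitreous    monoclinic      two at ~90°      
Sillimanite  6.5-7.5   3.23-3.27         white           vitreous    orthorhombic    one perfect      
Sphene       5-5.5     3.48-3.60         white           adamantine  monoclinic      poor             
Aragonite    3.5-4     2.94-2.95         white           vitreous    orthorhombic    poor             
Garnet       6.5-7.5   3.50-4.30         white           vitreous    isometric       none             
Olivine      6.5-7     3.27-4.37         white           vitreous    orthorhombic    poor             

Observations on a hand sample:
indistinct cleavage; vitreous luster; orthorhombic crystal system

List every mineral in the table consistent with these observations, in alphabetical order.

Indistinct cleavage — leaves Apatite, Beryl, Zircon, Pyrite, Sphene, Aragonite, Olivine.
Vitreous luster is inconsistent with Zircon, Pyrite, Sphene.
Orthorhombic crystal system eliminates Apatite, Beryl.
The minerals that satisfy all observations are Aragonite, Olivine.

Aragonite, Olivine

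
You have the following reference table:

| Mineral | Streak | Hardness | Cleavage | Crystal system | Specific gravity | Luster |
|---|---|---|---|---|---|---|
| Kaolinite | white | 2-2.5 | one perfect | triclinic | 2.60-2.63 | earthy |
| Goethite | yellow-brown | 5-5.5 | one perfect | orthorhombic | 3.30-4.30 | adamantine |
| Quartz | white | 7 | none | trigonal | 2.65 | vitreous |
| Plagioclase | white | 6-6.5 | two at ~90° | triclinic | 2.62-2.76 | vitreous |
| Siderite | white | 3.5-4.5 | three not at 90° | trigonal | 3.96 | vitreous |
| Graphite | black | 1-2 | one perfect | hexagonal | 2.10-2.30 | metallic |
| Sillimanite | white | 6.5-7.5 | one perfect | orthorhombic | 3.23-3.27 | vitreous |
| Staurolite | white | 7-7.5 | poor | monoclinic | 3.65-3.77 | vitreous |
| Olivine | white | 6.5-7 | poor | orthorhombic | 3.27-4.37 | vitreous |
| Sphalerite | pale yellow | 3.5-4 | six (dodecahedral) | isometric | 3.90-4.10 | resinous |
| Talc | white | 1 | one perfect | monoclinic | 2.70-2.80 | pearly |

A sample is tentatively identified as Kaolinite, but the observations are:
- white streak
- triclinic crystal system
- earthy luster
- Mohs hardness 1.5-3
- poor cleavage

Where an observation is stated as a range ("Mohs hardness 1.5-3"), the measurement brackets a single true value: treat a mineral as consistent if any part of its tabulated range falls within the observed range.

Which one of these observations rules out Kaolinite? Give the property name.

cleavage

White streak: Kaolinite has white streak — matches.
Triclinic crystal system: Kaolinite has triclinic system — matches.
Earthy luster: Kaolinite has earthy luster — matches.
Mohs hardness 1.5-3: Kaolinite has hardness 2-2.5 — matches.
Poor cleavage: Kaolinite has cleavage one perfect — inconsistent.
Everything matches except the cleavage.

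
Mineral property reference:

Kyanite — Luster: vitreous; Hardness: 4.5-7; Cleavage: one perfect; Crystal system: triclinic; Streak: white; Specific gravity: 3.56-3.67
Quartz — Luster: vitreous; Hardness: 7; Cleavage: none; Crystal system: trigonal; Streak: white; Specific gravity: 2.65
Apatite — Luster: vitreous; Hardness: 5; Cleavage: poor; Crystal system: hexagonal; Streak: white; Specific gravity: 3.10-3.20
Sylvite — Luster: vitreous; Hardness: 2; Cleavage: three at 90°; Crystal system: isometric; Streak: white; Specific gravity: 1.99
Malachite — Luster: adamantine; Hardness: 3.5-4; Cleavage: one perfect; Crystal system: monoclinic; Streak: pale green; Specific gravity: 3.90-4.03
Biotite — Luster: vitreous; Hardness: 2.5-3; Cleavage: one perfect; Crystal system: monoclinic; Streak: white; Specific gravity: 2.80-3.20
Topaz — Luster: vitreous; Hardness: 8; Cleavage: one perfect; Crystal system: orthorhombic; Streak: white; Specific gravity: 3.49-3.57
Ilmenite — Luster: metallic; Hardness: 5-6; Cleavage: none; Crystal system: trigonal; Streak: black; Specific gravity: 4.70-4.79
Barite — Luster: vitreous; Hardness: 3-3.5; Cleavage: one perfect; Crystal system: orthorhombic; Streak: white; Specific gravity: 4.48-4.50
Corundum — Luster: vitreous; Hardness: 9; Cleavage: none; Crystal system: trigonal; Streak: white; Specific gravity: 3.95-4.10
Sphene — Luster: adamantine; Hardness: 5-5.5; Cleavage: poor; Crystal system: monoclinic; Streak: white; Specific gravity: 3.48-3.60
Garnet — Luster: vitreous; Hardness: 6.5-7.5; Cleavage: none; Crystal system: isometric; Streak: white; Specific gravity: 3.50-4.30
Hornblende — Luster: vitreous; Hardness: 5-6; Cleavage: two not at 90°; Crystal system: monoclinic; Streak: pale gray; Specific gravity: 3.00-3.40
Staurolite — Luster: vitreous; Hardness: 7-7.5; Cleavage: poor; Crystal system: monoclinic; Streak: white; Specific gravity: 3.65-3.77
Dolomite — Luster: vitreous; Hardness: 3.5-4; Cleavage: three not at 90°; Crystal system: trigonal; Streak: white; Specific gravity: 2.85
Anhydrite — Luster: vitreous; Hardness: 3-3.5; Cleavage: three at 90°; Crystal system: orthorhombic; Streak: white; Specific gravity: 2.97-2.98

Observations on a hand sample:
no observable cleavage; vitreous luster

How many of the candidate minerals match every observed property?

No observable cleavage — Quartz, Ilmenite, Corundum, Garnet remain.
Vitreous luster excludes Ilmenite.
The minerals that satisfy all observations are Corundum, Garnet, Quartz.
That is 3 minerals.

3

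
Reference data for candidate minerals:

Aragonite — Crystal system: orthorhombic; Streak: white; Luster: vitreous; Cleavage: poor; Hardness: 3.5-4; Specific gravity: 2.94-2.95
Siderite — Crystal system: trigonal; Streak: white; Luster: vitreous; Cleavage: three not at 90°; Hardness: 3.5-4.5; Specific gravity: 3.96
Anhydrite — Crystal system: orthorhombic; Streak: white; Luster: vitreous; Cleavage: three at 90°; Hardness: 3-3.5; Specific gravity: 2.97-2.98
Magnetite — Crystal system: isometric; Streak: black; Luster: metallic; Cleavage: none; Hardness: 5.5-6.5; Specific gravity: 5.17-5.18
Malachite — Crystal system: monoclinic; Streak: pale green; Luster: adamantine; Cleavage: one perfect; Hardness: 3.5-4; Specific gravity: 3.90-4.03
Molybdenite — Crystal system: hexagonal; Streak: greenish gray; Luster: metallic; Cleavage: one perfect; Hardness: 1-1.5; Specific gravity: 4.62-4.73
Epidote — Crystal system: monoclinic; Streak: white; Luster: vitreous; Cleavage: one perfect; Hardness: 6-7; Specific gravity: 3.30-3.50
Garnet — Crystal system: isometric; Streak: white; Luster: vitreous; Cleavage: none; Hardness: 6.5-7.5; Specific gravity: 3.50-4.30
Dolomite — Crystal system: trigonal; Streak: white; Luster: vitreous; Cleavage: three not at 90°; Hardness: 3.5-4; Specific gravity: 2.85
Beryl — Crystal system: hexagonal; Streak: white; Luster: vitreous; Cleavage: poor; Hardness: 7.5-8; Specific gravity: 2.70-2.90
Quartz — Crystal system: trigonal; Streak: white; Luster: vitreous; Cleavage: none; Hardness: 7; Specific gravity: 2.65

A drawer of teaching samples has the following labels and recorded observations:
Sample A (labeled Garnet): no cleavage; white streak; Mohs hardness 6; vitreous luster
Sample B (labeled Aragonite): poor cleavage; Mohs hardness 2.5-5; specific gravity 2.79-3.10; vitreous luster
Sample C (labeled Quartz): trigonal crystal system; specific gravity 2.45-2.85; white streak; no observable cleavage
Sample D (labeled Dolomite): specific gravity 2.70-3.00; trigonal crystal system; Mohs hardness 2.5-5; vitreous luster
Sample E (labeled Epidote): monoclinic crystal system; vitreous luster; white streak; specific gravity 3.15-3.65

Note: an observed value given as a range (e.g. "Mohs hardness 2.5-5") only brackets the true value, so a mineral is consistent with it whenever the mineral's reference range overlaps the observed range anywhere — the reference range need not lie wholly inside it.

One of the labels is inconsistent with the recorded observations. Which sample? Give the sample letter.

Sample A: Mohs hardness 6 is outside the reference for Garnet (hardness 6.5-7.5) — mislabeled.
Sample B: every observation is compatible with the reference values for Aragonite.
Sample C: every observation is compatible with the reference values for Quartz.
Sample D: every observation is compatible with the reference values for Dolomite.
Sample E: every observation is compatible with the reference values for Epidote.
Sample A is the mislabeled one.

A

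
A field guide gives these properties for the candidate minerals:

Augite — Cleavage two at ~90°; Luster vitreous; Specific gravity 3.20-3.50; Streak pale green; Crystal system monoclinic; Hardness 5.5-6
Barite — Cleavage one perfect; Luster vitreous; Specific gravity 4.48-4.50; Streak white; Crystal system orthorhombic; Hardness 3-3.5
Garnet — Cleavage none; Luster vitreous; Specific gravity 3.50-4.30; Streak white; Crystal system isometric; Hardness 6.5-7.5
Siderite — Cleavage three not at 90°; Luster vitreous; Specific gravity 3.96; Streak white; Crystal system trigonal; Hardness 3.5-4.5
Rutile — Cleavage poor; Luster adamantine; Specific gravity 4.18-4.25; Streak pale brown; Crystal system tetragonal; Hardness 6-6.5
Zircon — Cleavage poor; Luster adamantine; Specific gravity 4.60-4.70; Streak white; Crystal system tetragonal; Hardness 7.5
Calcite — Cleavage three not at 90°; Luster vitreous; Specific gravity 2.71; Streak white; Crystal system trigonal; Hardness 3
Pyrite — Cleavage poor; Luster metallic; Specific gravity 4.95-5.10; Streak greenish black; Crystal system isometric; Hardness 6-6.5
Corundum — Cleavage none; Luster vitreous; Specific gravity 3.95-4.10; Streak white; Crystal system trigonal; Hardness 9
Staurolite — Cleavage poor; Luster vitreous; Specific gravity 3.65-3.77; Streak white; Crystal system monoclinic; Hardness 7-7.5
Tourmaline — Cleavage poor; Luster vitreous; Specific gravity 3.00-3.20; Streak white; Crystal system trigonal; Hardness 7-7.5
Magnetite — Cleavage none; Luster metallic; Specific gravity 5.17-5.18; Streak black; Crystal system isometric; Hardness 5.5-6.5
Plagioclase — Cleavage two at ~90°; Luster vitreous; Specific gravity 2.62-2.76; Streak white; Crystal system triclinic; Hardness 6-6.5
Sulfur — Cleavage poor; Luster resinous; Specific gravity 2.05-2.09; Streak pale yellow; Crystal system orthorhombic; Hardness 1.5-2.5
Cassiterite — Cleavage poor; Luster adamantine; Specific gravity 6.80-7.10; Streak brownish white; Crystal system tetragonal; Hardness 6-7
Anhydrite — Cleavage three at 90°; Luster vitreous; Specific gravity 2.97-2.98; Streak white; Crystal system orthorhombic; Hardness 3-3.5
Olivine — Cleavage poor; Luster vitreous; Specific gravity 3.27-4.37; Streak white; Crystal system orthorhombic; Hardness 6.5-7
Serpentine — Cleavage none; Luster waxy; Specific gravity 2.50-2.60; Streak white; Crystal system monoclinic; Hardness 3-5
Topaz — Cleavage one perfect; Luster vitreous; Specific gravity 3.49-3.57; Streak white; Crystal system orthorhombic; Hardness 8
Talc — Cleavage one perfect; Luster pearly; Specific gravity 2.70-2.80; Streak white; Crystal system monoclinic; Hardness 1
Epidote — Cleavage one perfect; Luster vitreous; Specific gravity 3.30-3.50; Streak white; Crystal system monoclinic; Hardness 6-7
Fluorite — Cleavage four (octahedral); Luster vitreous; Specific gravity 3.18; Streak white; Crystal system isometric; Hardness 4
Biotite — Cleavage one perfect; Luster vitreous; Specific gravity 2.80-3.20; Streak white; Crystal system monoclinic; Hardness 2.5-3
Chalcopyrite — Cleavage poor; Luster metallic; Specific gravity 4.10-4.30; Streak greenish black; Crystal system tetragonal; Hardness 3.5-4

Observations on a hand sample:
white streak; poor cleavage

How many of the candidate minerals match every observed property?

4

White streak: narrows the field to Barite, Garnet, Siderite, Zircon, Calcite, Corundum, Staurolite, Tourmaline, Plagioclase, Anhydrite, Olivine, Serpentine, Topaz, Talc, Epidote, Fluorite, Biotite.
Poor cleavage: narrows the field to Zircon, Staurolite, Tourmaline, Olivine.
Consistent with every observation: Olivine, Staurolite, Tourmaline, Zircon.
That is 4 minerals.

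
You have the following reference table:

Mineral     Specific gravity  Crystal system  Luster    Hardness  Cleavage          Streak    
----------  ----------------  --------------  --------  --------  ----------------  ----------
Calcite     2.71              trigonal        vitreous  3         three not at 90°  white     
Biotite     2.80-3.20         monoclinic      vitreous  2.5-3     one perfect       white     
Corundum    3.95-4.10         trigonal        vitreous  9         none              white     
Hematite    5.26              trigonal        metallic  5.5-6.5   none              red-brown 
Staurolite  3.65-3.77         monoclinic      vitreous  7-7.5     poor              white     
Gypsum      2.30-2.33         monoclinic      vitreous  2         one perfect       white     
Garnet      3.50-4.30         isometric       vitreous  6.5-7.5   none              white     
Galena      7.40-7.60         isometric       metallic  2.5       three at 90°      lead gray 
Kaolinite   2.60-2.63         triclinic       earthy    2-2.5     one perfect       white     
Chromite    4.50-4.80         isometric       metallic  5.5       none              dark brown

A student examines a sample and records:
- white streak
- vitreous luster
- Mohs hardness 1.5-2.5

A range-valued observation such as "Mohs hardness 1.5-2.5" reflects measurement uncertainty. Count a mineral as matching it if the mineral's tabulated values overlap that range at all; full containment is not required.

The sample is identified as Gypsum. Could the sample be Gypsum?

Yes

White streak — agrees with Gypsum (white streak).
Vitreous luster — agrees with Gypsum (vitreous luster).
Mohs hardness 1.5-2.5 — agrees with Gypsum (hardness 2).
All observations are consistent with the tabulated values for Gypsum.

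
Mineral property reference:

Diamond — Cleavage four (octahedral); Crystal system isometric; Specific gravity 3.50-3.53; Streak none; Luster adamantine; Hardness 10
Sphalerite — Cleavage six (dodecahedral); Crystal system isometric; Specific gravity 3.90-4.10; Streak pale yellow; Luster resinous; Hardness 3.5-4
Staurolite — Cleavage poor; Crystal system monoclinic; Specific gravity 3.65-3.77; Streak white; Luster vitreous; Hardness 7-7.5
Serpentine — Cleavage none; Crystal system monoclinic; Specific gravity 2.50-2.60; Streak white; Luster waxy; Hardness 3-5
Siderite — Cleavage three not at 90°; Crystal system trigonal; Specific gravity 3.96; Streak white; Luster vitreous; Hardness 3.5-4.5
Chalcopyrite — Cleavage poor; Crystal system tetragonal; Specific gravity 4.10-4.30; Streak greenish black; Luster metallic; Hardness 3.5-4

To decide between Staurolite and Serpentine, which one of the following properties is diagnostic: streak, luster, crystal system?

luster

Streak: both white — same for both.
Luster: Staurolite vitreous, Serpentine waxy — different.
Crystal system: both monoclinic — same for both.
Luster is the diagnostic property here.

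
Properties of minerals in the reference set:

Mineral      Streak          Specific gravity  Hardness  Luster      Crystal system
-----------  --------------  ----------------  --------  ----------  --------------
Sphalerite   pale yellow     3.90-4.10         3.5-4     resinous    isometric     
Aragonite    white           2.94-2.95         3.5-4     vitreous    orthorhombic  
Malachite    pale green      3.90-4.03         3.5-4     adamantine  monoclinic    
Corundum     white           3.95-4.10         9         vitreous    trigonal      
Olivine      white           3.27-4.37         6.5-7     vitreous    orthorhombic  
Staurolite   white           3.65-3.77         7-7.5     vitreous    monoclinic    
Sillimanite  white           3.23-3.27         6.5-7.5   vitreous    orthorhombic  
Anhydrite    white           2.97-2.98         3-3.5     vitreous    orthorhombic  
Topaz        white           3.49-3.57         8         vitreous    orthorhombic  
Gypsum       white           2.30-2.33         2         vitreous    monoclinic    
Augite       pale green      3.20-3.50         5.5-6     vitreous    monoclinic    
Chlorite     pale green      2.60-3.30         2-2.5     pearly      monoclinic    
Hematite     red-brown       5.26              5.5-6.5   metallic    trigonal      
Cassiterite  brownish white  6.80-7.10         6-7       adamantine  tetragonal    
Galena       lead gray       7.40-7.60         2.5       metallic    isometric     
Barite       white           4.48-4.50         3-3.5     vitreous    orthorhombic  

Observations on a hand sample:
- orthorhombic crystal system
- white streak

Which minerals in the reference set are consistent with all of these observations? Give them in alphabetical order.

Orthorhombic crystal system — narrows the field to Aragonite, Olivine, Sillimanite, Anhydrite, Topaz, Barite.
White streak — consistent with all remaining minerals.
Remaining candidates: Anhydrite, Aragonite, Barite, Olivine, Sillimanite, Topaz.

Anhydrite, Aragonite, Barite, Olivine, Sillimanite, Topaz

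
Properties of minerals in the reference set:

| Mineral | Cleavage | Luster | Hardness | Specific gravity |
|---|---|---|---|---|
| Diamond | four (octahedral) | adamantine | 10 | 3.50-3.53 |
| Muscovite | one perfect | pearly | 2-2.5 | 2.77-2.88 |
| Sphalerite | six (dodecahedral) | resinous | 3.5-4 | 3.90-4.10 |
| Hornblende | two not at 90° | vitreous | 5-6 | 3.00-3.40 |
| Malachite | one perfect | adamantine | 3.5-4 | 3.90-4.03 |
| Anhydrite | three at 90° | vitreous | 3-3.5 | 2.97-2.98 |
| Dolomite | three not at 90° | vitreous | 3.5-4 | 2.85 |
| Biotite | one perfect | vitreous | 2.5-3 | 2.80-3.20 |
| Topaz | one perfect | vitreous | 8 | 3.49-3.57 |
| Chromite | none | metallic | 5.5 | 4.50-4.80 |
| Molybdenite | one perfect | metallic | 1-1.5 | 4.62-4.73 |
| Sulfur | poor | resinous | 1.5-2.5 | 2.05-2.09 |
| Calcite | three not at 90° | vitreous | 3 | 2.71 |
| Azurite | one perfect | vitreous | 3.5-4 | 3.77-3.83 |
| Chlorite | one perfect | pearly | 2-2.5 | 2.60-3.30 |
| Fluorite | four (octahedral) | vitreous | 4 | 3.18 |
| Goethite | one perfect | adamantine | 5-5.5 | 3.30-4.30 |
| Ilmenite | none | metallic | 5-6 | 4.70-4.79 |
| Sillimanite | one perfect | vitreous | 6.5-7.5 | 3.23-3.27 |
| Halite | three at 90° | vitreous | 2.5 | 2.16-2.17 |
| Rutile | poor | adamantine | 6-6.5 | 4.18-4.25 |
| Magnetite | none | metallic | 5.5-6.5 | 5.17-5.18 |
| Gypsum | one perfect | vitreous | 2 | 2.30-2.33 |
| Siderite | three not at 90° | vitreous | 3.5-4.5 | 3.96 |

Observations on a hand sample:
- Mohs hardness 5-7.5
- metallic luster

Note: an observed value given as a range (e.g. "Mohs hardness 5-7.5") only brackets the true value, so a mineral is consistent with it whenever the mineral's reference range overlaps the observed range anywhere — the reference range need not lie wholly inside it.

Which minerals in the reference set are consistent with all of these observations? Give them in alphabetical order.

Mohs hardness 5-7.5 — narrows the field to Hornblende, Chromite, Goethite, Ilmenite, Sillimanite, Rutile, Magnetite.
Metallic luster — Chromite, Ilmenite, Magnetite remain.
Remaining candidates: Chromite, Ilmenite, Magnetite.

Chromite, Ilmenite, Magnetite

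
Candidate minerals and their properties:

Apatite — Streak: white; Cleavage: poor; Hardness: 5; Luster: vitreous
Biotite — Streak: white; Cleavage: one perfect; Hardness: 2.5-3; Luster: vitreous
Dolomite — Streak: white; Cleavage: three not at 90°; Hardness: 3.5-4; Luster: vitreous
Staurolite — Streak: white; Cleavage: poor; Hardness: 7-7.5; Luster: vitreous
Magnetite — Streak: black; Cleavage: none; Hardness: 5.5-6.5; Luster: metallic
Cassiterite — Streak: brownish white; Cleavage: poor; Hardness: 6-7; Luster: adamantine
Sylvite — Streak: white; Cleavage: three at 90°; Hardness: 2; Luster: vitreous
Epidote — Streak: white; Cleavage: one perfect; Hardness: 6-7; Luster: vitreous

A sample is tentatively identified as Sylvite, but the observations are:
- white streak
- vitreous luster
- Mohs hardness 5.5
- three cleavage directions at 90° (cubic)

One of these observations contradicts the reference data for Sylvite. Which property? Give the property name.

hardness

White streak: Sylvite has white streak — within range.
Vitreous luster: Sylvite has vitreous luster — within range.
Mohs hardness 5.5: Sylvite has hardness 2 — inconsistent.
Three cleavage directions at 90° (cubic): Sylvite has cleavage three at 90° — within range.
The hardness is the one property that does not fit.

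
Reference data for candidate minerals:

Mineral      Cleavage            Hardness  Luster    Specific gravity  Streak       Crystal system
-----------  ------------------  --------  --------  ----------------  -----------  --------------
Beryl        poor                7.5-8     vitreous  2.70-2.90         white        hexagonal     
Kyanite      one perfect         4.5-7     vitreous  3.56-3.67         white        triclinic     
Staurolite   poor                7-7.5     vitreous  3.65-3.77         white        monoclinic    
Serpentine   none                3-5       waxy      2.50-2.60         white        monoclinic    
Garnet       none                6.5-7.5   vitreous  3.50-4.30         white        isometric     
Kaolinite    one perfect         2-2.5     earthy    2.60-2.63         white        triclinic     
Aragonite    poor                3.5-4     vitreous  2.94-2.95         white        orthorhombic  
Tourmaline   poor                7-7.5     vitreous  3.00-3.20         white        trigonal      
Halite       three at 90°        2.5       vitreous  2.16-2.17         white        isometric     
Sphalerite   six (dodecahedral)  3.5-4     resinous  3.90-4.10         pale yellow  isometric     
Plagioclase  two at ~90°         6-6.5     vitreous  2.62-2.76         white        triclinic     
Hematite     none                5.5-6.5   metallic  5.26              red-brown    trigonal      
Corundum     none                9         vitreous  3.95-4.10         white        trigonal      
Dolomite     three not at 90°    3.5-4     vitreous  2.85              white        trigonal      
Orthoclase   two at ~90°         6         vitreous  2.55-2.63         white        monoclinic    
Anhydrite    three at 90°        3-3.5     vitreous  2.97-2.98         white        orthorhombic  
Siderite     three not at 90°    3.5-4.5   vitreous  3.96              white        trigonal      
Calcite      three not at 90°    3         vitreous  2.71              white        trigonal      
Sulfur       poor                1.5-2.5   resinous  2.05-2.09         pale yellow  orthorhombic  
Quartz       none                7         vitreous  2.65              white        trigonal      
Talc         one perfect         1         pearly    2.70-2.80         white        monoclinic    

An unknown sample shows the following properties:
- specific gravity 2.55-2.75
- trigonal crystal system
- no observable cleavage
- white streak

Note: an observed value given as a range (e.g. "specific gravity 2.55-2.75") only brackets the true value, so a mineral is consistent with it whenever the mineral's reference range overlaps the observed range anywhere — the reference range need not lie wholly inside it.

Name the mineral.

Quartz

Specific gravity 2.55-2.75: leaves Beryl, Serpentine, Kaolinite, Plagioclase, Orthoclase, Calcite, Quartz, Talc.
Trigonal crystal system: leaves Calcite, Quartz.
No observable cleavage excludes Calcite.
White streak: consistent with all remaining minerals.
The only mineral consistent with every observation is Quartz.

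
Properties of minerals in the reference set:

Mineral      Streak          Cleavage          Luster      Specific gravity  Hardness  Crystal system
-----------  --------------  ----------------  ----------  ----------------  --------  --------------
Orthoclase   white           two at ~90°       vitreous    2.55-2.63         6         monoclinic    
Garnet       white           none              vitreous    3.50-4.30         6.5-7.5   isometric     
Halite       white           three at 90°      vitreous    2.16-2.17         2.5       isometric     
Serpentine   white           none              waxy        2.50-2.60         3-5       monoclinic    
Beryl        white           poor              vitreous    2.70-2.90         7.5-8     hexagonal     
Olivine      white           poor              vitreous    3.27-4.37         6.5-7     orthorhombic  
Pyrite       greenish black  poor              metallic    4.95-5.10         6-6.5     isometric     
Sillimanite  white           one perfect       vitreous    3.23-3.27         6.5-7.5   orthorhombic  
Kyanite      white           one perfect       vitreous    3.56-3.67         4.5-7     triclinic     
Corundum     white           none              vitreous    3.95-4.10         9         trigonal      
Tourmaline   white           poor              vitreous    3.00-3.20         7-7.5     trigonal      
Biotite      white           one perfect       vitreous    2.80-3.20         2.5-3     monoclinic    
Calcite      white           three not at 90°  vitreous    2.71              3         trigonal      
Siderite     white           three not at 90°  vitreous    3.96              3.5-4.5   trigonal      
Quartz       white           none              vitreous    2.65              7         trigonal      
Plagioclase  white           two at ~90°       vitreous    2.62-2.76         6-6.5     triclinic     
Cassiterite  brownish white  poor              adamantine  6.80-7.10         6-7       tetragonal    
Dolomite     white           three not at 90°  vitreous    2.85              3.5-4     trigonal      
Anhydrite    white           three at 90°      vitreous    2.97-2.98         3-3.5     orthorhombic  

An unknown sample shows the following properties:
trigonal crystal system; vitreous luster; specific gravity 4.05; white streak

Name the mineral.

Trigonal crystal system: only Corundum, Tourmaline, Calcite, Siderite, Quartz, Dolomite remain.
Vitreous luster: all remaining candidates fit.
Specific gravity 4.05: only Corundum remains.
White streak: consistent with all remaining minerals.
Corundum is the sole remaining match.

Corundum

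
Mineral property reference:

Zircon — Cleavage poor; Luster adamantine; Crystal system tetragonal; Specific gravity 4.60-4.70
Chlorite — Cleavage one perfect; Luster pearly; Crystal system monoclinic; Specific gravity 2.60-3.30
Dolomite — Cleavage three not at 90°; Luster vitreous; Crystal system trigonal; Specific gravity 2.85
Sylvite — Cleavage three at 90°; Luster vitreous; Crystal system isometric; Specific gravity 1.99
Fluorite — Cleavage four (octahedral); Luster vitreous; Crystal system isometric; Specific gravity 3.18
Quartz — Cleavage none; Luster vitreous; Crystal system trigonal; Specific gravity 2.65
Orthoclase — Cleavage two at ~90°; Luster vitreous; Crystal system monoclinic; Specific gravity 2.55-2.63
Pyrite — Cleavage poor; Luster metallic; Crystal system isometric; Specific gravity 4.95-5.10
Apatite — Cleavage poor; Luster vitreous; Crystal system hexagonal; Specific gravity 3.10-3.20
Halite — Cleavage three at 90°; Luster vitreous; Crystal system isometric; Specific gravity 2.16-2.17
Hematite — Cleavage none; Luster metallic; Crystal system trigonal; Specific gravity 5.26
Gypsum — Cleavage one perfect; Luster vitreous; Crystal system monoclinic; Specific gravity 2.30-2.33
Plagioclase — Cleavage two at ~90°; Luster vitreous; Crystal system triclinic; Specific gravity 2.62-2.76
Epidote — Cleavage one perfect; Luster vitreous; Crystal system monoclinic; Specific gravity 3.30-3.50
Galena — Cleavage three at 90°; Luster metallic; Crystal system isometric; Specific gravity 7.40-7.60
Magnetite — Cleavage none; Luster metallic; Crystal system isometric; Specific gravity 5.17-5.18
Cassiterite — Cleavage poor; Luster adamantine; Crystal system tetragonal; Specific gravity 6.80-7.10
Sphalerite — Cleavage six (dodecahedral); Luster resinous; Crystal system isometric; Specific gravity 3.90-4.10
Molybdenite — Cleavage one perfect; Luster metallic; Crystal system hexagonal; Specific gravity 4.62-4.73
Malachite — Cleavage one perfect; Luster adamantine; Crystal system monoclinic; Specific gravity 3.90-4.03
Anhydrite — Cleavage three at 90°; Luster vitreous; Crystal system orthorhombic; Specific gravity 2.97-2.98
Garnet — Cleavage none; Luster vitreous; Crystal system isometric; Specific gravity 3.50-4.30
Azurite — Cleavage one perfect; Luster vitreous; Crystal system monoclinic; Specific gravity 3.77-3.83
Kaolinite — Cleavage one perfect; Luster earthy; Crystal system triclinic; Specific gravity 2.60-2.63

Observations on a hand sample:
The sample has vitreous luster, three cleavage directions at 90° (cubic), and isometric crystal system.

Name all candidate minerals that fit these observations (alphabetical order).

Halite, Sylvite

Vitreous luster: only Dolomite, Sylvite, Fluorite, Quartz, Orthoclase, Apatite, Halite, Gypsum, Plagioclase, Epidote, Anhydrite, Garnet, Azurite remain.
Three cleavage directions at 90° (cubic): Sylvite, Halite, Anhydrite remain.
Isometric crystal system rules out Anhydrite.
Remaining candidates: Halite, Sylvite.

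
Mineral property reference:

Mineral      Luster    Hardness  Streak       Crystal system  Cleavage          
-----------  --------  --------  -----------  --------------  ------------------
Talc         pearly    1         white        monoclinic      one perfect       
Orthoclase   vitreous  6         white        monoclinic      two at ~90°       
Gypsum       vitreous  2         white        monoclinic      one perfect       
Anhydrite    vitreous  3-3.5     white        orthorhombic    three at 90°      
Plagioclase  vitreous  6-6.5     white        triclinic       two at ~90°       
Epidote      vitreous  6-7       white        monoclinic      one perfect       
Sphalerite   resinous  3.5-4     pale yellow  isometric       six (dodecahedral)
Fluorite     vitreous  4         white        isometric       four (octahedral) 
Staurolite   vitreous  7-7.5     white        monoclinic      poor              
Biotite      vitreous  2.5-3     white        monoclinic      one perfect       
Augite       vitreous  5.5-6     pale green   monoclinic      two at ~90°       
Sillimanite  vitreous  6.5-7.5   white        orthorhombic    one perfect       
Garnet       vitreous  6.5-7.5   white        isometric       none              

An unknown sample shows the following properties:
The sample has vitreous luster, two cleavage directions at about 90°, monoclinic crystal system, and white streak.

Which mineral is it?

Vitreous luster is inconsistent with Talc, Sphalerite.
Two cleavage directions at about 90°: narrows the field to Orthoclase, Plagioclase, Augite.
Monoclinic crystal system eliminates Plagioclase.
White streak excludes Augite.
Orthoclase is the sole remaining match.

Orthoclase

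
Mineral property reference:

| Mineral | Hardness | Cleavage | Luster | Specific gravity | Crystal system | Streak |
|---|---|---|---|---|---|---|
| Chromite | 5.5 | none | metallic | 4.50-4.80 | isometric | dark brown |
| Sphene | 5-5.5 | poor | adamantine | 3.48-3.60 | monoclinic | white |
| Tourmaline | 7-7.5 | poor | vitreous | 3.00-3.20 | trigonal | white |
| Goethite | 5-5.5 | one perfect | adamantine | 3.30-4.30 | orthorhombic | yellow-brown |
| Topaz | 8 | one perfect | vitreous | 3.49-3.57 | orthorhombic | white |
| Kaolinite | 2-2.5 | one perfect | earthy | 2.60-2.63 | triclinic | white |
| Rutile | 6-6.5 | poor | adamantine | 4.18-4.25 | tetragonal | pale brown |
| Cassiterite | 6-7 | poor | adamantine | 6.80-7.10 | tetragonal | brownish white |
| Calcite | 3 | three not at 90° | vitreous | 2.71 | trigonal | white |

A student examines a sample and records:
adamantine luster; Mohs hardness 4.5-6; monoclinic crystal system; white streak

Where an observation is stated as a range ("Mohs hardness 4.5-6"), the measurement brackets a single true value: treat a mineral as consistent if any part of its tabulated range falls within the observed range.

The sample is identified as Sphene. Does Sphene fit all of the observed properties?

Adamantine luster — is consistent with Sphene (adamantine luster).
Mohs hardness 4.5-6 — is consistent with Sphene (hardness 5-5.5).
Monoclinic crystal system — is consistent with Sphene (monoclinic system).
White streak — is consistent with Sphene (white streak).
Nothing contradicts Sphene.

Yes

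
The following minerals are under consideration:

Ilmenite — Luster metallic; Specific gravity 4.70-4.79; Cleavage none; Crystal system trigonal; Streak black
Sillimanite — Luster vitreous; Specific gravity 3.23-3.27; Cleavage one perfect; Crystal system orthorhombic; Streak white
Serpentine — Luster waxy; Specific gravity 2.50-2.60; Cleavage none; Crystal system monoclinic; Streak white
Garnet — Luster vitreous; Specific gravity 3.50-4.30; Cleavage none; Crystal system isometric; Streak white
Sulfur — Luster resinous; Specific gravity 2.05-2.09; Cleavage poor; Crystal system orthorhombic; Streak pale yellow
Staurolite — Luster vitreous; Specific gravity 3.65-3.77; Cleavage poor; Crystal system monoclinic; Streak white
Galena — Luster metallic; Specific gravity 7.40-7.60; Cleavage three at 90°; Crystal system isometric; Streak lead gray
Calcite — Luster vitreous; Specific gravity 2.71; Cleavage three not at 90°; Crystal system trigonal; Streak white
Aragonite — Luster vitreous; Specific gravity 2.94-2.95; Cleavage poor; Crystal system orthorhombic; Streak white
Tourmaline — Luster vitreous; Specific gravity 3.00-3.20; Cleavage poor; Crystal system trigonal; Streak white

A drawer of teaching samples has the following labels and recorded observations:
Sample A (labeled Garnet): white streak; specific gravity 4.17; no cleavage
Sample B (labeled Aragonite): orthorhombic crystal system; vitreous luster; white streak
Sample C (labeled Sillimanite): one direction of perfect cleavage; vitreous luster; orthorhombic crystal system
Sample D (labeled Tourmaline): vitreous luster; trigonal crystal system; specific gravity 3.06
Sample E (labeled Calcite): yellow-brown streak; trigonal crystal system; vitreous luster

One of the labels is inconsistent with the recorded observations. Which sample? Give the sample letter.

E

Sample A: every observation is compatible with the reference values for Garnet.
Sample B: every observation is compatible with the reference values for Aragonite.
Sample C: every observation is compatible with the reference values for Sillimanite.
Sample D: every observation is compatible with the reference values for Tourmaline.
Sample E: yellow-brown streak is outside the reference for Calcite (white streak) — mislabeled.
Sample E is the mislabeled one.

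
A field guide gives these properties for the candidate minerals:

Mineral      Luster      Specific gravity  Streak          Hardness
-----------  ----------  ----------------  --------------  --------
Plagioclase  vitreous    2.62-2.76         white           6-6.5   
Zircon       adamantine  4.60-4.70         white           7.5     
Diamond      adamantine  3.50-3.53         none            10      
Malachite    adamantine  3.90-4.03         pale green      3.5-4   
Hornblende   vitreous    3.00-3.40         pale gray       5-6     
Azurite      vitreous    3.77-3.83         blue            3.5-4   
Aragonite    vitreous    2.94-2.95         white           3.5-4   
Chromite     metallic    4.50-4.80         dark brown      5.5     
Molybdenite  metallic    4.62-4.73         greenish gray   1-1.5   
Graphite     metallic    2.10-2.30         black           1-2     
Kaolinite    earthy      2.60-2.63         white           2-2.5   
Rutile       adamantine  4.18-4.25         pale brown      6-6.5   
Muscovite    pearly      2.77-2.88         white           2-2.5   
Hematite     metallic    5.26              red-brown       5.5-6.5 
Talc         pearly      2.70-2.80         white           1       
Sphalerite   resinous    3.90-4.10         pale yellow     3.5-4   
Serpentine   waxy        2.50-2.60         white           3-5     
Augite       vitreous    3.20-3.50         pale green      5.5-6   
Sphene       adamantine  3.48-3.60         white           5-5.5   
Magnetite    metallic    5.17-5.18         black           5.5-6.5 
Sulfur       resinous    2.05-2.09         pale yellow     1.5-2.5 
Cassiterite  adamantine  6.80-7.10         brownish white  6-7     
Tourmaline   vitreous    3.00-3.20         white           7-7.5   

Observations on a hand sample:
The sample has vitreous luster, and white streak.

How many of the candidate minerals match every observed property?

Vitreous luster: narrows the field to Plagioclase, Hornblende, Azurite, Aragonite, Augite, Tourmaline.
White streak is inconsistent with Hornblende, Azurite, Augite.
Remaining candidates: Aragonite, Plagioclase, Tourmaline.
That is 3 minerals.

3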